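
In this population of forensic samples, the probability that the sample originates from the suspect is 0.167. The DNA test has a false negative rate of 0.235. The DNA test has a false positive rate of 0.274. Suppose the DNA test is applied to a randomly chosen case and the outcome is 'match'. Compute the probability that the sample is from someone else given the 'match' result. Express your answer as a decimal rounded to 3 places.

Write H for 'the sample originates from the suspect'. Prior odds H:¬H = 0.167/0.833 = 0.20048. For the 'match' outcome, the likelihood ratio is 0.765/0.274 = 2.7920.
Posterior odds = 0.20048 × 2.7920 = 0.55973, so P(H|E) = 0.55973/(1+0.55973) = 0.359. Then P(¬H|E) = 1 − 0.359 = 0.641.

P(¬H | E) ≈ 0.641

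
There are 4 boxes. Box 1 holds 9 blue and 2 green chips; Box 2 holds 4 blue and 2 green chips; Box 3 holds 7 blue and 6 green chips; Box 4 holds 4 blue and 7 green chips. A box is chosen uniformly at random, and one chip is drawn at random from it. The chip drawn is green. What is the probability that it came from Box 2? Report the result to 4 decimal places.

Tabulate prior·likelihood by source: [1] prior 0.25, lik 0.1818, product 0.04545; [2] prior 0.25, lik 0.3333, product 0.08333; [3] prior 0.25, lik 0.4615, product 0.1154; [4] prior 0.25, lik 0.6364, product 0.1591.
Normalizing constant = 0.40326; the posterior for Box 2 is its product over the sum, 0.08333/0.40326 = 0.2066.

Posterior probability ≈ 0.2066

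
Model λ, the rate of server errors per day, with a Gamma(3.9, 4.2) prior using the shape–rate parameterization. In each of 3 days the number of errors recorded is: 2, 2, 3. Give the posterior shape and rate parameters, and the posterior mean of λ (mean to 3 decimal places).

Posterior: Gamma(shape=10.9, rate=7.2); mean ≈ 1.514

Total count ∑xᵢ = 7 over n = 3 days.
Gamma is conjugate to the Poisson likelihood: posterior is Gamma(shape = 3.9+7 = 10.9, rate = 4.2+3 = 7.2).
Posterior mean = shape/rate = 10.9/7.2 = 1.514.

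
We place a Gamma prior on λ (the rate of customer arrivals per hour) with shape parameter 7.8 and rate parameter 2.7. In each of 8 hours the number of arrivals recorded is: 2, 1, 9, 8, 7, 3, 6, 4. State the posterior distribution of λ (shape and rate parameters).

Posterior: Gamma(shape=47.8, rate=10.7)

The Poisson likelihood adds the total count to the shape and the number of exposure periods to the rate. Here ∑xᵢ = 40 and n = 8, so shape 7.8→47.8 and rate 2.7→10.7.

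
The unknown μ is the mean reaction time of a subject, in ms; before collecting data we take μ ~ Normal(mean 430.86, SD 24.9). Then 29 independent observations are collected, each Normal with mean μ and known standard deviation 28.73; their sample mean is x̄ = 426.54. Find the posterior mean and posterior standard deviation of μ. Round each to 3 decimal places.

Posterior mean ≈ 426.730; posterior SD ≈ 5.217

With known σ, the Normal prior is conjugate. Weight on the data is w = (n/σ²)/(n/σ² + 1/τ₀²) = 0.0351339/(0.0351339+0.00161288) = 0.95611.
Posterior mean = w·x̄ + (1−w)·μ₀ = 0.95611·426.54 + 0.043892·430.86 = 426.730. Posterior variance = 1/(0.0351339+0.00161288) = 27.2132, so SD = 5.217.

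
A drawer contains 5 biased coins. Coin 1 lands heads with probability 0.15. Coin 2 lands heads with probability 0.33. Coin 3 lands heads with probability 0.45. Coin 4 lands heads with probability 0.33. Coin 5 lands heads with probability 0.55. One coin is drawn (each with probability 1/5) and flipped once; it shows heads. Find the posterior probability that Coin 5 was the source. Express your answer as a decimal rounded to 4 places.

Posterior probability ≈ 0.3039

Tabulate prior·likelihood by source: [1] prior 0.2, lik 0.15, product 0.03000; [2] prior 0.2, lik 0.33, product 0.06600; [3] prior 0.2, lik 0.45, product 0.09000; [4] prior 0.2, lik 0.33, product 0.06600; [5] prior 0.2, lik 0.55, product 0.1100.
Normalizing constant = 0.36200; the posterior for Coin 5 is its product over the sum, 0.1100/0.36200 = 0.3039.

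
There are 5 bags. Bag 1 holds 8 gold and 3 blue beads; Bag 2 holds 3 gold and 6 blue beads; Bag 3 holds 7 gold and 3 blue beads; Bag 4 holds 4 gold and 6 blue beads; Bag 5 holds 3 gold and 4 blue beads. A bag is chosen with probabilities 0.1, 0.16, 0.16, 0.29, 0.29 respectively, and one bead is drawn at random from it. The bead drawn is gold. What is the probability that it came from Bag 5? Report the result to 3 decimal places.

Posterior probability ≈ 0.260

P(gold|Bag 1) = 0.7273; P(gold|Bag 2) = 0.3333; P(gold|Bag 3) = 0.7; P(gold|Bag 4) = 0.4; P(gold|Bag 5) = 0.4286.
Prior × likelihood for each source: 0.1·0.7273=0.07273, 0.16·0.3333=0.05333, 0.16·0.7=0.1120, 0.29·0.4=0.1160, 0.29·0.4286=0.1243. Summing gives P(gold) = 0.47835.
P(Bag 5 | gold) = 0.1243 / 0.47835 = 0.260.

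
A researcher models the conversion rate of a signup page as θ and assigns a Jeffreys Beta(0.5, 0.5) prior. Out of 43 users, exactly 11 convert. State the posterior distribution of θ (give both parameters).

Posterior: Beta(11.5, 32.5)

Observing 11 successes and 32 failures updates Beta(0.5, 0.5) by adding the success and failure counts to the two shape parameters: α = 0.5+11 = 11.5, β = 0.5+32 = 32.5.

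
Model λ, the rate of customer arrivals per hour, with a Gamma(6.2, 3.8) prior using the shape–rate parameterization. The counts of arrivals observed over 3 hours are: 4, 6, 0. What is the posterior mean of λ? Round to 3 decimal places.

Posterior mean ≈ 2.382

Total count ∑xᵢ = 10 over n = 3 hours.
Gamma is conjugate to the Poisson likelihood: posterior is Gamma(shape = 6.2+10 = 16.2, rate = 3.8+3 = 6.8).
E[λ | data] = 16.2/6.8 = 2.382.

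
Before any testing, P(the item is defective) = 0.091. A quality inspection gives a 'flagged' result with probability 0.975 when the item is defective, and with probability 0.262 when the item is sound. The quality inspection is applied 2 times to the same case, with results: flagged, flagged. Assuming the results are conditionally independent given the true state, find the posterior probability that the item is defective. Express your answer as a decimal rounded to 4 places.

With H the event that the item is defective, the joint likelihood of the observed sequence is P(data|H) = 0.975·0.975 = 0.95062 and P(data|¬H) = 0.262·0.262 = 0.068644.
Bayes: P(H|data) = 0.091·0.95062 / (0.091·0.95062 + 0.909·0.068644) = 0.086507/0.14890 = 0.5810.

Posterior P(H) ≈ 0.5810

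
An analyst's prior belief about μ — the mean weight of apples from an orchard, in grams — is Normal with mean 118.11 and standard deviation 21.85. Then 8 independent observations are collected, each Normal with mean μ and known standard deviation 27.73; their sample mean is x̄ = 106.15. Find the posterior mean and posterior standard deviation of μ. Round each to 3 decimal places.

Posterior mean ≈ 108.154; posterior SD ≈ 8.945

With known σ, the Normal prior is conjugate. Weight on the data is w = (n/σ²)/(n/σ² + 1/τ₀²) = 0.0104038/(0.0104038+0.00209458) = 0.83241.
Posterior mean = w·x̄ + (1−w)·μ₀ = 0.83241·106.15 + 0.16759·118.11 = 108.154. Posterior variance = 1/(0.0104038+0.00209458) = 80.0106, so SD = 8.945.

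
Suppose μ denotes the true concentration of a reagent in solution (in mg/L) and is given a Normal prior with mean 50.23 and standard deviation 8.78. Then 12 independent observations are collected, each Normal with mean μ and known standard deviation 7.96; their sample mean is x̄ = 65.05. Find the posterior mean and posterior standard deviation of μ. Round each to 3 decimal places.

Posterior mean ≈ 64.100; posterior SD ≈ 2.223

Prior precision 1/τ₀² = 1/8.78² = 0.0129721; data precision n/σ² = 12/7.96² = 0.189389.
Posterior precision = 0.0129721 + 0.189389 = 0.202361, giving posterior SD = 1/√0.202361 = 2.223.
Posterior mean = (0.0129721·50.23 + 0.189389·65.05) / 0.202361 = 64.100.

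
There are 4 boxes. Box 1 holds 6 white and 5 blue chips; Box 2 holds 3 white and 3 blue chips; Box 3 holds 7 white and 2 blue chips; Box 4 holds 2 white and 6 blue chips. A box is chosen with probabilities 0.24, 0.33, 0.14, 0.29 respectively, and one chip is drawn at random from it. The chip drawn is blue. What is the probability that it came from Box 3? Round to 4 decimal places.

Posterior probability ≈ 0.0595

P(blue|Box 1) = 0.4545; P(blue|Box 2) = 0.5; P(blue|Box 3) = 0.2222; P(blue|Box 4) = 0.75.
Prior × likelihood for each source: 0.24·0.4545=0.1091, 0.33·0.5=0.1650, 0.14·0.2222=0.03111, 0.29·0.75=0.2175. Summing gives P(blue) = 0.52270.
P(Box 3 | blue) = 0.03111 / 0.52270 = 0.0595.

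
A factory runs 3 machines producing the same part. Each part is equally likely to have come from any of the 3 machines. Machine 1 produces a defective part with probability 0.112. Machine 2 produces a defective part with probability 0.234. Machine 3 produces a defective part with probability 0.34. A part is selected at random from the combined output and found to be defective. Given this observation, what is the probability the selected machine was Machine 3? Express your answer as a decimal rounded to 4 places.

P(defective|M1) = 0.112; P(defective|M2) = 0.234; P(defective|M3) = 0.34.
Prior × likelihood for each source: 0.333333·0.112=0.03733, 0.333333·0.234=0.07800, 0.333333·0.34=0.1133. Summing gives P(defective) = 0.22867.
P(Machine 3 | defective) = 0.1133 / 0.22867 = 0.4956.

Posterior probability ≈ 0.4956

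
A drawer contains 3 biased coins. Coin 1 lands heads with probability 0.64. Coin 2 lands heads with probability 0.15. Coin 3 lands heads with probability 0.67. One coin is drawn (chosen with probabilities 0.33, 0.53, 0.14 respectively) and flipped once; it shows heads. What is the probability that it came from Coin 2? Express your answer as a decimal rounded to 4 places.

Posterior probability ≈ 0.2068

Tabulate prior·likelihood by source: [1] prior 0.33, lik 0.64, product 0.2112; [2] prior 0.53, lik 0.15, product 0.07950; [3] prior 0.14, lik 0.67, product 0.09380.
Normalizing constant = 0.38450; the posterior for Coin 2 is its product over the sum, 0.07950/0.38450 = 0.2068.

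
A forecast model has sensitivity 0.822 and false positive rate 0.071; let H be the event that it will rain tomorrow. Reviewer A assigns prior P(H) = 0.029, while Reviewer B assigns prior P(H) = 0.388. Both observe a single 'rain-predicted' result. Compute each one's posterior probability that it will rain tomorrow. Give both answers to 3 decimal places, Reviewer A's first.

P('+'|H) = 0.822, P('+'|¬H) = 0.071.
Reviewer A: numerator 0.822·0.029 = 0.023838; evidence = 0.023838+0.071·0.971 = 0.092779; posterior = 0.257.
Reviewer B: numerator 0.822·0.388 = 0.31894; evidence = 0.31894+0.071·0.612 = 0.36239; posterior = 0.880.

Reviewer A: 0.257; Reviewer B: 0.880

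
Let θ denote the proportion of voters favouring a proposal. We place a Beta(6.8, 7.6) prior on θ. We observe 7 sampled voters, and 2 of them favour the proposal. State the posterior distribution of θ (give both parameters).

The binomial likelihood is conjugate to the Beta prior: with 2 successes and 5 failures, the posterior is Beta(6.8+2, 7.6+5) = Beta(8.8, 12.6).

Posterior: Beta(8.8, 12.6)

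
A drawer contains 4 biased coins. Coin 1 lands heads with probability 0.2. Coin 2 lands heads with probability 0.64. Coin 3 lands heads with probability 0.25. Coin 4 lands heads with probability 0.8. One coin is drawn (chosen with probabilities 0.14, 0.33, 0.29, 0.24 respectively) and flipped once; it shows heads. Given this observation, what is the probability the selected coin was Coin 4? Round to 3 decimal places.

Posterior probability ≈ 0.381

P(heads|C1) = 0.2; P(heads|C2) = 0.64; P(heads|C3) = 0.25; P(heads|C4) = 0.8.
Prior × likelihood for each source: 0.14·0.2=0.02800, 0.33·0.64=0.2112, 0.29·0.25=0.07250, 0.24·0.8=0.1920. Summing gives P(heads) = 0.50370.
P(Coin 4 | heads) = 0.1920 / 0.50370 = 0.381.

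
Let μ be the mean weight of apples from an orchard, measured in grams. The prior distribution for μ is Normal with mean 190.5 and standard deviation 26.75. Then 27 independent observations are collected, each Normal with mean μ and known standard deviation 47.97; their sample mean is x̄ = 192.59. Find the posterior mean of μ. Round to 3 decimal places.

Prior precision 1/τ₀² = 1/26.75² = 0.00139750; data precision n/σ² = 27/47.97² = 0.0117334.
Posterior precision = 0.00139750 + 0.0117334 = 0.0131309.
Posterior mean = (0.00139750·190.5 + 0.0117334·192.59) / 0.0131309 = 192.368.

Posterior mean ≈ 192.368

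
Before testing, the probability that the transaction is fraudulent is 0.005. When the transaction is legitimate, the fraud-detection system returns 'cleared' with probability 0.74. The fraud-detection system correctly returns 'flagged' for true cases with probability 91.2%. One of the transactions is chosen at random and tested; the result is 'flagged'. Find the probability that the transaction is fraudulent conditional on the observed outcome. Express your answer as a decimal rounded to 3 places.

Let H be the event that the transaction is fraudulent. P(H) = 0.005, so P(¬H) = 0.995. With E the 'flagged' result, P(E|H) = 0.912 and P(E|¬H) = 0.26.
P(E) = 0.912·0.005 + 0.26·0.995 = 0.0045600 + 0.25870 = 0.26326.
By Bayes' theorem, P(H|E) = 0.0045600 / 0.26326 = 0.017.

P(H | E) ≈ 0.017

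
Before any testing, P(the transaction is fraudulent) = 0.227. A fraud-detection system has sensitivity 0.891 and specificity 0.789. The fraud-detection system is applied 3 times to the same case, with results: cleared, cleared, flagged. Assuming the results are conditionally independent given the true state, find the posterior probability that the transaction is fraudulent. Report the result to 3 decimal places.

With H the event that the transaction is fraudulent, the joint likelihood of the observed sequence is P(data|H) = 0.109·0.109·0.891 = 0.010586 and P(data|¬H) = 0.789·0.789·0.211 = 0.13135.
Bayes: P(H|data) = 0.227·0.010586 / (0.227·0.010586 + 0.773·0.13135) = 0.0024030/0.10394 = 0.0231.

Posterior P(H) ≈ 0.023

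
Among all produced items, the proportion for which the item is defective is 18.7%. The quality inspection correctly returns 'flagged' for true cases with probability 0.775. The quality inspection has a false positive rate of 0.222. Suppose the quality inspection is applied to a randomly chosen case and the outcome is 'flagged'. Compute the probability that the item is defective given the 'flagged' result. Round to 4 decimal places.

P(H | E) ≈ 0.4454

Write H for 'the item is defective'. Prior odds H:¬H = 0.187/0.813 = 0.23001. For the 'flagged' outcome, the likelihood ratio is 0.775/0.222 = 3.4910.
Posterior odds = 0.23001 × 3.4910 = 0.80297, so P(H|E) = 0.80297/(1+0.80297) = 0.4454.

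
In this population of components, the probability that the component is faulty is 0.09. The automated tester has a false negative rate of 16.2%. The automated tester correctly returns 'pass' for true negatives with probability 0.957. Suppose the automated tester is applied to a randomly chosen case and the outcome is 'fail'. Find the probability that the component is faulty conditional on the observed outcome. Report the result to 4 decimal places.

P(H | E) ≈ 0.6584

Let H be the event that the component is faulty. P(H) = 0.09, so P(¬H) = 0.91. With E the 'fail' result, P(E|H) = 0.838 and P(E|¬H) = 0.043.
P(E) = 0.838·0.09 + 0.043·0.91 = 0.075420 + 0.039130 = 0.11455.
By Bayes' theorem, P(H|E) = 0.075420 / 0.11455 = 0.6584.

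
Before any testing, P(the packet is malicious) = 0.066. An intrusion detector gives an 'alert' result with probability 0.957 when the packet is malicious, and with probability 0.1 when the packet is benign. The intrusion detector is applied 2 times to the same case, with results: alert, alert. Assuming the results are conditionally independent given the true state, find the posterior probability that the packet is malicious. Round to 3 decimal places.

Posterior P(H) ≈ 0.866

Let H be the event that the packet is malicious; start with P(H) = 0.066. P('alert'|H) = 0.957, P('alert'|¬H) = 0.1.
Update on result 1 ('alert'): P(H) ← 0.957·0.0660 / (0.957·0.0660 + 0.1·0.9340) = 0.063162/0.15656 = 0.4034.
Update on result 2 ('alert'): P(H) ← 0.957·0.4034 / (0.957·0.4034 + 0.1·0.5966) = 0.38608/0.44574 = 0.8662.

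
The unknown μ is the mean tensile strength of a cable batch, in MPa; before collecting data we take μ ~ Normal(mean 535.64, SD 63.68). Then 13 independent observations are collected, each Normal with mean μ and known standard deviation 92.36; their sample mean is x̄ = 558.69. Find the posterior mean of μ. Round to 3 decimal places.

Posterior mean ≈ 555.480

With known σ, the Normal prior is conjugate. Weight on the data is w = (n/σ²)/(n/σ² + 1/τ₀²) = 0.00152397/(0.00152397+0.00024660) = 0.86072.
Posterior mean = w·x̄ + (1−w)·μ₀ = 0.86072·558.69 + 0.13928·535.64 = 555.480.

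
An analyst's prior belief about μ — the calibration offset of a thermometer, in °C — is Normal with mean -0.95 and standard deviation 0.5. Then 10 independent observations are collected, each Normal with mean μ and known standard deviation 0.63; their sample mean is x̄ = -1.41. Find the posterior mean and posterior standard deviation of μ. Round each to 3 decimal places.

Posterior mean ≈ -1.347; posterior SD ≈ 0.185

Prior precision 1/τ₀² = 1/0.5² = 4.00000; data precision n/σ² = 10/0.63² = 25.1953.
Posterior precision = 4.00000 + 25.1953 = 29.1953, giving posterior SD = 1/√29.1953 = 0.185.
Posterior mean = (4.00000·-0.95 + 25.1953·-1.41) / 29.1953 = -1.347.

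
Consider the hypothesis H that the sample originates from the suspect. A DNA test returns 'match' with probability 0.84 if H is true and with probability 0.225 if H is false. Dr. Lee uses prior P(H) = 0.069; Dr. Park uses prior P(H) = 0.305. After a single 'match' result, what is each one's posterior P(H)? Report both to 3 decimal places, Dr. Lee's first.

P('+'|H) = 0.84, P('+'|¬H) = 0.225.
Dr. Lee: numerator 0.84·0.069 = 0.057960; evidence = 0.057960+0.225·0.931 = 0.26744; posterior = 0.217.
Dr. Park: numerator 0.84·0.305 = 0.25620; evidence = 0.25620+0.225·0.695 = 0.41258; posterior = 0.621.

Dr. Lee: 0.217; Dr. Park: 0.621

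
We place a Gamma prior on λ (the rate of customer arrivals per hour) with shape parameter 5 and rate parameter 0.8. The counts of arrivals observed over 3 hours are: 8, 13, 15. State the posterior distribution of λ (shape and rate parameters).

Total count ∑xᵢ = 36 over n = 3 hours.
Gamma is conjugate to the Poisson likelihood: posterior is Gamma(shape = 5+36 = 41, rate = 0.8+3 = 3.8).

Posterior: Gamma(shape=41, rate=3.8)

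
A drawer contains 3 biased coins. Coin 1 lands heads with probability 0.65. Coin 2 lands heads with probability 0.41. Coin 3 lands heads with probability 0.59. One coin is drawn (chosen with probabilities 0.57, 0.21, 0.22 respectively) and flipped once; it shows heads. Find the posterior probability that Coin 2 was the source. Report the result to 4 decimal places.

Posterior probability ≈ 0.1468

P(heads|C1) = 0.65; P(heads|C2) = 0.41; P(heads|C3) = 0.59.
Prior × likelihood for each source: 0.57·0.65=0.3705, 0.21·0.41=0.08610, 0.22·0.59=0.1298. Summing gives P(heads) = 0.58640.
P(Coin 2 | heads) = 0.08610 / 0.58640 = 0.1468.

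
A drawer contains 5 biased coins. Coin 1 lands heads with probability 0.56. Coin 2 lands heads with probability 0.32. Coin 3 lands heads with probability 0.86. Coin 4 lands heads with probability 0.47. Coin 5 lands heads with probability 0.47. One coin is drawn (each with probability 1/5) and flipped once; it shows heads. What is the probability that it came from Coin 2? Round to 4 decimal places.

P(heads|C1) = 0.56; P(heads|C2) = 0.32; P(heads|C3) = 0.86; P(heads|C4) = 0.47; P(heads|C5) = 0.47.
Prior × likelihood for each source: 0.2·0.56=0.1120, 0.2·0.32=0.06400, 0.2·0.86=0.1720, 0.2·0.47=0.09400, 0.2·0.47=0.09400. Summing gives P(heads) = 0.53600.
P(Coin 2 | heads) = 0.06400 / 0.53600 = 0.1194.

Posterior probability ≈ 0.1194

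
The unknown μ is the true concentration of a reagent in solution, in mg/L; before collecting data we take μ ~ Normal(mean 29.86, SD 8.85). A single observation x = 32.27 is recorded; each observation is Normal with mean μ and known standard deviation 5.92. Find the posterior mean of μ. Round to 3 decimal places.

Posterior mean ≈ 31.525

With known σ, the Normal prior is conjugate. Weight on the data is w = (n/σ²)/(n/σ² + 1/τ₀²) = 0.0285336/(0.0285336+0.0127677) = 0.69086.
Posterior mean = w·x̄ + (1−w)·μ₀ = 0.69086·32.27 + 0.30914·29.86 = 31.525.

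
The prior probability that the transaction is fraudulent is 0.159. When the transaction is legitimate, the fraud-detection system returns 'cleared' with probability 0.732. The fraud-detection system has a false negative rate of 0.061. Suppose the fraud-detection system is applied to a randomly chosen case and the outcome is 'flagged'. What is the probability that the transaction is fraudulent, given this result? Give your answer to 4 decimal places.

P(H | E) ≈ 0.3985

Let H be the event that the transaction is fraudulent. P(H) = 0.159, so P(¬H) = 0.841. With E the 'flagged' result, P(E|H) = 0.939 and P(E|¬H) = 0.268.
P(E) = 0.939·0.159 + 0.268·0.841 = 0.14930 + 0.22539 = 0.37469.
By Bayes' theorem, P(H|E) = 0.14930 / 0.37469 = 0.3985.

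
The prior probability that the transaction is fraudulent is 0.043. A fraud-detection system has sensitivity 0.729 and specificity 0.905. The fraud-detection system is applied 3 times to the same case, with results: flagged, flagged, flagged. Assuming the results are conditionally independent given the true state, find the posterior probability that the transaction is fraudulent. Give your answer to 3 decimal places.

Posterior P(H) ≈ 0.953

With H the event that the transaction is fraudulent, the joint likelihood of the observed sequence is P(data|H) = 0.729·0.729·0.729 = 0.38742 and P(data|¬H) = 0.095·0.095·0.095 = 0.00085738.
Bayes: P(H|data) = 0.043·0.38742 / (0.043·0.38742 + 0.957·0.00085738) = 0.016659/0.017480 = 0.9531.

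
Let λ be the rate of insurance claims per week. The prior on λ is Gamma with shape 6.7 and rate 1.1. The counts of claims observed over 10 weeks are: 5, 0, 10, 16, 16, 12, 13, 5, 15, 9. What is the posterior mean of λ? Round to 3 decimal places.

Posterior mean ≈ 9.703

Total count ∑xᵢ = 101 over n = 10 weeks.
Gamma is conjugate to the Poisson likelihood: posterior is Gamma(shape = 6.7+101 = 107.7, rate = 1.1+10 = 11.1).
E[λ | data] = 107.7/11.1 = 9.703.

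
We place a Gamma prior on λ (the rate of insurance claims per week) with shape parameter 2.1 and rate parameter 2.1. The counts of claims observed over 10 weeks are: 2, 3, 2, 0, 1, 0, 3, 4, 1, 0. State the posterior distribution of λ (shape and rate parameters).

Posterior: Gamma(shape=18.1, rate=12.1)

The Poisson likelihood adds the total count to the shape and the number of exposure periods to the rate. Here ∑xᵢ = 16 and n = 10, so shape 2.1→18.1 and rate 2.1→12.1.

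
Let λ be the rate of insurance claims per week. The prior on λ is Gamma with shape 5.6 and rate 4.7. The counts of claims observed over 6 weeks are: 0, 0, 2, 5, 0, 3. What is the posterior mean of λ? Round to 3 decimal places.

Posterior mean ≈ 1.458

Total count ∑xᵢ = 10 over n = 6 weeks.
Gamma is conjugate to the Poisson likelihood: posterior is Gamma(shape = 5.6+10 = 15.6, rate = 4.7+6 = 10.7).
E[λ | data] = 15.6/10.7 = 1.458.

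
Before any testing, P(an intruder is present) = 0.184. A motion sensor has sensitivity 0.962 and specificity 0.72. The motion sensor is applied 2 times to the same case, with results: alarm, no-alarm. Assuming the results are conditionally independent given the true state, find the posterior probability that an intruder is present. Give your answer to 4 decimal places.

Let H be the event that an intruder is present; start with P(H) = 0.184. P('alarm'|H) = 0.962, P('alarm'|¬H) = 0.28.
Update on result 1 ('alarm'): P(H) ← 0.962·0.1840 / (0.962·0.1840 + 0.28·0.8160) = 0.17701/0.40549 = 0.4365.
Update on result 2 ('no-alarm'): P(H) ← 0.038·0.4365 / (0.038·0.4365 + 0.72·0.5635) = 0.016588/0.42229 = 0.0393.

Posterior P(H) ≈ 0.0393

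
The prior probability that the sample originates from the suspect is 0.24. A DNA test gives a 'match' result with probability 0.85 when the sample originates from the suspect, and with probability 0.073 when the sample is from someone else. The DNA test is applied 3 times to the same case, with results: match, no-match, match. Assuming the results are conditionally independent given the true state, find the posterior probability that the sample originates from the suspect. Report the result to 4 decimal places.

Let H be the event that the sample originates from the suspect; start with P(H) = 0.24. P('match'|H) = 0.85, P('match'|¬H) = 0.073.
Update on result 1 ('match'): P(H) ← 0.85·0.2400 / (0.85·0.2400 + 0.073·0.7600) = 0.20400/0.25948 = 0.7862.
Update on result 2 ('no-match'): P(H) ← 0.15·0.7862 / (0.15·0.7862 + 0.927·0.2138) = 0.11793/0.31613 = 0.3730.
Update on result 3 ('match'): P(H) ← 0.85·0.3730 / (0.85·0.3730 + 0.073·0.6270) = 0.31708/0.36285 = 0.8739.

Posterior P(H) ≈ 0.8739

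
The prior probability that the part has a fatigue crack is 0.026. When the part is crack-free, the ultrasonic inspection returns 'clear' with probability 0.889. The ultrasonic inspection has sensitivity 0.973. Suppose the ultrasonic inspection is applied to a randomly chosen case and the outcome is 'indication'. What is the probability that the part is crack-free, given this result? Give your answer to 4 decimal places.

Write H for 'the part has a fatigue crack'. Prior odds H:¬H = 0.026/0.974 = 0.026694. For the 'indication' outcome, the likelihood ratio is 0.973/0.111 = 8.7658.
Posterior odds = 0.026694 × 8.7658 = 0.23399, so P(H|E) = 0.23399/(1+0.23399) = 0.1896. Then P(¬H|E) = 1 − 0.1896 = 0.8104.

P(¬H | E) ≈ 0.8104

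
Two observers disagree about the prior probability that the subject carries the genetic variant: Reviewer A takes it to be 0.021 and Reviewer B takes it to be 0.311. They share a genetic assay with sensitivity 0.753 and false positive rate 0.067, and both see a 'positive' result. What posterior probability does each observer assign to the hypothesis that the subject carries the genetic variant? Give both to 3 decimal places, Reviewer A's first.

The likelihood ratio for a 'positive' result is 0.753/0.067 = 11.239.
Reviewer A: prior odds 0.021/0.979 = 0.021450; posterior odds 0.24108; posterior probability 0.194.
Reviewer B: prior odds 0.311/0.689 = 0.45138; posterior odds 5.0730; posterior probability 0.835.

Reviewer A: 0.194; Reviewer B: 0.835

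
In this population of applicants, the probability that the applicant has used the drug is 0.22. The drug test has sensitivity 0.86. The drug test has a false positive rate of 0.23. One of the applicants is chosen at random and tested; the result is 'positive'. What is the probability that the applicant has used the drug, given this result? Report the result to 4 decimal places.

Let H be the event that the applicant has used the drug. P(H) = 0.22, so P(¬H) = 0.78. With E the 'positive' result, P(E|H) = 0.86 and P(E|¬H) = 0.23.
P(E) = 0.86·0.22 + 0.23·0.78 = 0.18920 + 0.17940 = 0.36860.
By Bayes' theorem, P(H|E) = 0.18920 / 0.36860 = 0.5133.

P(H | E) ≈ 0.5133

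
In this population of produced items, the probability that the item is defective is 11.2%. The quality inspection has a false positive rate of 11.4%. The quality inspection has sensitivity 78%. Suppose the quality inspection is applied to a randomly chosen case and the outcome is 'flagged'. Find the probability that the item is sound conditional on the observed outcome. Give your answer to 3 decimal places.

P(¬H | E) ≈ 0.537

Let H be the event that the item is defective. P(H) = 0.112, so P(¬H) = 0.888. With E the 'flagged' result, P(E|H) = 0.78 and P(E|¬H) = 0.114.
P(E) = 0.78·0.112 + 0.114·0.888 = 0.087360 + 0.10123 = 0.18859.
By Bayes' theorem, P(H|E) = 0.087360 / 0.18859 = 0.463. Hence P(¬H|E) = 1 − 0.463 = 0.537.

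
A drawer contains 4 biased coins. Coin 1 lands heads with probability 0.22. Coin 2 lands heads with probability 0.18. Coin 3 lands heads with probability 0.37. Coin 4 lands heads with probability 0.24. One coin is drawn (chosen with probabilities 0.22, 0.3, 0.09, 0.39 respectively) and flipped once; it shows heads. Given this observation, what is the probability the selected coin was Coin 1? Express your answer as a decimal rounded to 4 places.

P(heads|C1) = 0.22; P(heads|C2) = 0.18; P(heads|C3) = 0.37; P(heads|C4) = 0.24.
Prior × likelihood for each source: 0.22·0.22=0.04840, 0.3·0.18=0.05400, 0.09·0.37=0.03330, 0.39·0.24=0.09360. Summing gives P(heads) = 0.22930.
P(Coin 1 | heads) = 0.04840 / 0.22930 = 0.2111.

Posterior probability ≈ 0.2111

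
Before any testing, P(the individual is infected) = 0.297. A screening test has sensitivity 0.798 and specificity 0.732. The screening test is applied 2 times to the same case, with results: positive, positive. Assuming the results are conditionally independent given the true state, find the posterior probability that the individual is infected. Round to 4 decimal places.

Let H be the event that the individual is infected; start with P(H) = 0.297. P('positive'|H) = 0.798, P('positive'|¬H) = 0.268.
Update on result 1 ('positive'): P(H) ← 0.798·0.2970 / (0.798·0.2970 + 0.268·0.7030) = 0.23701/0.42541 = 0.5571.
Update on result 2 ('positive'): P(H) ← 0.798·0.5571 / (0.798·0.5571 + 0.268·0.4429) = 0.44458/0.56328 = 0.7893.

Posterior P(H) ≈ 0.7893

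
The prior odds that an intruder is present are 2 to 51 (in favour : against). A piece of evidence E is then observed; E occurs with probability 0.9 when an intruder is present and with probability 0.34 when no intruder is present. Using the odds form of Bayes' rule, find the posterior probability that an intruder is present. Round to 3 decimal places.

Posterior probability ≈ 0.094

Prior odds = 2/51 = 0.039216. In log-odds, ln(0.039216) = -3.2387.
Add log likelihood ratio: ln(2.6471) = 0.97345.
Posterior log-odds = -2.2652, so posterior odds = exp(-2.2652) = 0.10381. Converting, P(H|E) = 0.10381/1.1038 = 0.094.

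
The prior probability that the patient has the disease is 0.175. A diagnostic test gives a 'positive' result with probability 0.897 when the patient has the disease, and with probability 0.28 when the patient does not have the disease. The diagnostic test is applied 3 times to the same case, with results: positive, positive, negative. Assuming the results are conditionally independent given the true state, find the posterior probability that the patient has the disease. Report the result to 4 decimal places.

Let H be the event that the patient has the disease; start with P(H) = 0.175. P('positive'|H) = 0.897, P('positive'|¬H) = 0.28.
Update on result 1 ('positive'): P(H) ← 0.897·0.1750 / (0.897·0.1750 + 0.28·0.8250) = 0.15698/0.38798 = 0.4046.
Update on result 2 ('positive'): P(H) ← 0.897·0.4046 / (0.897·0.4046 + 0.28·0.5954) = 0.36293/0.52964 = 0.6852.
Update on result 3 ('negative'): P(H) ← 0.103·0.6852 / (0.103·0.6852 + 0.72·0.3148) = 0.070579/0.29721 = 0.2375.

Posterior P(H) ≈ 0.2375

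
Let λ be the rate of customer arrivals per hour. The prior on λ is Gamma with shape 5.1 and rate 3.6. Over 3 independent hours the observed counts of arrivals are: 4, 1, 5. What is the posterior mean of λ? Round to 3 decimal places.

The Poisson likelihood adds the total count to the shape and the number of exposure periods to the rate. Here ∑xᵢ = 10 and n = 3, so shape 5.1→15.1 and rate 3.6→6.6.
E[λ | data] = 15.1/6.6 = 2.288.

Posterior mean ≈ 2.288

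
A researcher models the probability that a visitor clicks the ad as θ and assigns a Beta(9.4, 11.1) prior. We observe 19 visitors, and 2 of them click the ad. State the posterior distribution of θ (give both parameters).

Observing 2 successes and 17 failures updates Beta(9.4, 11.1) by adding the success and failure counts to the two shape parameters: α = 9.4+2 = 11.4, β = 11.1+17 = 28.1.

Posterior: Beta(11.4, 28.1)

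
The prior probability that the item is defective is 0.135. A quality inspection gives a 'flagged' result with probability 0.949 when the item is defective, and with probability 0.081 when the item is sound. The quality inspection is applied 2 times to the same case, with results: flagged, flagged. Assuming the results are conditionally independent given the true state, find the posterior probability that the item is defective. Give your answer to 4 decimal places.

With H the event that the item is defective, the joint likelihood of the observed sequence is P(data|H) = 0.949·0.949 = 0.90060 and P(data|¬H) = 0.081·0.081 = 0.0065610.
Bayes: P(H|data) = 0.135·0.90060 / (0.135·0.90060 + 0.865·0.0065610) = 0.12158/0.12726 = 0.9554.

Posterior P(H) ≈ 0.9554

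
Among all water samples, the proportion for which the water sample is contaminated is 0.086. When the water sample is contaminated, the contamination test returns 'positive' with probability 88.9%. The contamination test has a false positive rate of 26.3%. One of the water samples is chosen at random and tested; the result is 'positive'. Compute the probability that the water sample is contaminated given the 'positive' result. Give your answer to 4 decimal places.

P(H | E) ≈ 0.2413

Let H be the event that the water sample is contaminated. P(H) = 0.086, so P(¬H) = 0.914. With E the 'positive' result, P(E|H) = 0.889 and P(E|¬H) = 0.263.
P(E) = 0.889·0.086 + 0.263·0.914 = 0.076454 + 0.24038 = 0.31684.
By Bayes' theorem, P(H|E) = 0.076454 / 0.31684 = 0.2413.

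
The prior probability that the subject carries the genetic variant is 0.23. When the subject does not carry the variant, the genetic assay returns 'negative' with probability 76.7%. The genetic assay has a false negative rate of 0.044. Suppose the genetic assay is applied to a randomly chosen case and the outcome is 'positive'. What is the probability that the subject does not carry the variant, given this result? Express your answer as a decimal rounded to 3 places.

Let H be the event that the subject carries the genetic variant. P(H) = 0.23, so P(¬H) = 0.77. With E the 'positive' result, P(E|H) = 0.956 and P(E|¬H) = 0.233.
P(E) = 0.956·0.23 + 0.233·0.77 = 0.21988 + 0.17941 = 0.39929.
By Bayes' theorem, P(H|E) = 0.21988 / 0.39929 = 0.551. Hence P(¬H|E) = 1 − 0.551 = 0.449.

P(¬H | E) ≈ 0.449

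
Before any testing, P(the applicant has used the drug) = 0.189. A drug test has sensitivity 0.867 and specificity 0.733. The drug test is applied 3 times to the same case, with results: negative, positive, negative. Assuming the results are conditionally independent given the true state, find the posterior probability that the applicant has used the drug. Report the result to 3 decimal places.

Posterior P(H) ≈ 0.024

With H the event that the applicant has used the drug, the joint likelihood of the observed sequence is P(data|H) = 0.133·0.867·0.133 = 0.015336 and P(data|¬H) = 0.733·0.267·0.733 = 0.14346.
Bayes: P(H|data) = 0.189·0.015336 / (0.189·0.015336 + 0.811·0.14346) = 0.0028986/0.11924 = 0.0243.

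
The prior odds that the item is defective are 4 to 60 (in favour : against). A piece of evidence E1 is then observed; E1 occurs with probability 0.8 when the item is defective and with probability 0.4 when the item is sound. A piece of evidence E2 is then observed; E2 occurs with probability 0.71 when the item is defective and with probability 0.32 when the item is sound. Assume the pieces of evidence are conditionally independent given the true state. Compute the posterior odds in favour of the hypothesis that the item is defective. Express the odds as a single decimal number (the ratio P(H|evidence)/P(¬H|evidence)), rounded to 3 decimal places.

Posterior odds ≈ 0.296

Prior odds = 4/60 = 0.066667.
Likelihood ratio for E1 = 0.8/0.4 = 2.0000.
Likelihood ratio for E2 = 0.71/0.32 = 2.2188.
Posterior odds = prior odds × LR₁ × LR₂ = 0.29583.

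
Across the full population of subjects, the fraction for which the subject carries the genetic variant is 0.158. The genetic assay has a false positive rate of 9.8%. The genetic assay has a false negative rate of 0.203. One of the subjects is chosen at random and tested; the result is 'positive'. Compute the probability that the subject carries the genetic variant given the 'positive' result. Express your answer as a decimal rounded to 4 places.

P(H | E) ≈ 0.6041

Let H be the event that the subject carries the genetic variant. P(H) = 0.158, so P(¬H) = 0.842. With E the 'positive' result, P(E|H) = 0.797 and P(E|¬H) = 0.098.
P(E) = 0.797·0.158 + 0.098·0.842 = 0.12593 + 0.082516 = 0.20844.
By Bayes' theorem, P(H|E) = 0.12593 / 0.20844 = 0.6041.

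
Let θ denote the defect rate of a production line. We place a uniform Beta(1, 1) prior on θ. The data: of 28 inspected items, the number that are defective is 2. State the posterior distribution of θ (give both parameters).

Observing 2 successes and 26 failures updates Beta(1, 1) by adding the success and failure counts to the two shape parameters: α = 1+2 = 3, β = 1+26 = 27.

Posterior: Beta(3, 27)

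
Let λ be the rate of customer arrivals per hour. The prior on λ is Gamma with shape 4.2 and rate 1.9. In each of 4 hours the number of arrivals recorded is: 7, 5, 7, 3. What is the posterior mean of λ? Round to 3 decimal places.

Posterior mean ≈ 4.441

The Poisson likelihood adds the total count to the shape and the number of exposure periods to the rate. Here ∑xᵢ = 22 and n = 4, so shape 4.2→26.2 and rate 1.9→5.9.
E[λ | data] = 26.2/5.9 = 4.441.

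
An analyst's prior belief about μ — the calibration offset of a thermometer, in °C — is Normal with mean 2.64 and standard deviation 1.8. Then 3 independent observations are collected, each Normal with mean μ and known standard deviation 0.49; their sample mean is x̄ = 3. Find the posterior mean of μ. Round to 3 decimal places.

Prior precision 1/τ₀² = 1/1.8² = 0.308642; data precision n/σ² = 3/0.49² = 12.4948.
Posterior precision = 0.308642 + 12.4948 = 12.8034.
Posterior mean = (0.308642·2.64 + 12.4948·3) / 12.8034 = 2.991.

Posterior mean ≈ 2.991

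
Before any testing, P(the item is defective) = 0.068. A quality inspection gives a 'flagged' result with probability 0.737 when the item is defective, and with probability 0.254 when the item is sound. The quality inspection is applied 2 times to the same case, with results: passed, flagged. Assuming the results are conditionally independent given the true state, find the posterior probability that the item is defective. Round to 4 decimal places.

Posterior P(H) ≈ 0.0695

With H the event that the item is defective, the joint likelihood of the observed sequence is P(data|H) = 0.263·0.737 = 0.19383 and P(data|¬H) = 0.746·0.254 = 0.18948.
Bayes: P(H|data) = 0.068·0.19383 / (0.068·0.19383 + 0.932·0.18948) = 0.013181/0.18978 = 0.0695.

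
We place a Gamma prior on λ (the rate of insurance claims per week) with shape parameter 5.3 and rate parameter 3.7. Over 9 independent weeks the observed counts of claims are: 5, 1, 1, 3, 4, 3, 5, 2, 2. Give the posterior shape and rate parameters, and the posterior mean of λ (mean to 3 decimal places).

The Poisson likelihood adds the total count to the shape and the number of exposure periods to the rate. Here ∑xᵢ = 26 and n = 9, so shape 5.3→31.3 and rate 3.7→12.7.
Posterior mean = shape/rate = 31.3/12.7 = 2.465.

Posterior: Gamma(shape=31.3, rate=12.7); mean ≈ 2.465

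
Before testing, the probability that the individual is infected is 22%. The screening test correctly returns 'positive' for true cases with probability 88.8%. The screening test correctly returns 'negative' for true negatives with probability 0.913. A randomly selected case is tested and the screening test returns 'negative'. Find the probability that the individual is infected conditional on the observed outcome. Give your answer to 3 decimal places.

Let H be the event that the individual is infected. P(H) = 0.22, so P(¬H) = 0.78. With E the 'negative' result, P(E|H) = 0.112 and P(E|¬H) = 0.913.
P(E) = 0.112·0.22 + 0.913·0.78 = 0.024640 + 0.71214 = 0.73678.
By Bayes' theorem, P(H|E) = 0.024640 / 0.73678 = 0.033.

P(H | E) ≈ 0.033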